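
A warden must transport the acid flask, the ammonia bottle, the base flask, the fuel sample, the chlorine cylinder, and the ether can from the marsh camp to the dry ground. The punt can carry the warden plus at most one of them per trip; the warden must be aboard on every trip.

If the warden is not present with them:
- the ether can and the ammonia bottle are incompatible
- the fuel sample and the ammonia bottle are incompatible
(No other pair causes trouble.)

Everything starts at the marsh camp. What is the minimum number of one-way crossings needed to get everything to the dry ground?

13

Counting alone: the warden can take at most 1 across per trip to the dry ground, so moving all 6 needs at least 6 loaded trips out, with a return between consecutive ones — at least 11 crossings.
The safety rule pushes this higher. Following every safe sequence of crossings, the most of the 6 that can be at the dry ground as the punt arrives there on crossing 11 is 5 — never all 6.
So no plan with fewer than 13 crossings exists, and this one achieves 13:
1. Warden goes to the dry ground with the ammonia bottle.  [the marsh camp: the acid flask, the base flask, the chlorine cylinder, the ether can, the fuel sample | the dry ground: the ammonia bottle]
2. Warden goes back to the marsh camp alone.  [the marsh camp: the acid flask, the base flask, the chlorine cylinder, the ether can, the fuel sample | the dry ground: the ammonia bottle]
3. Warden goes to the dry ground with the acid flask.  [the marsh camp: the base flask, the chlorine cylinder, the ether can, the fuel sample | the dry ground: the acid flask, the ammonia bottle]
4. Warden goes back to the marsh camp alone.  [the marsh camp: the base flask, the chlorine cylinder, the ether can, the fuel sample | the dry ground: the acid flask, the ammonia bottle]
5. Warden goes to the dry ground with the base flask.  [the marsh camp: the chlorine cylinder, the ether can, the fuel sample | the dry ground: the acid flask, the ammonia bottle, the base flask]
6. Warden goes back to the marsh camp alone.  [the marsh camp: the chlorine cylinder, the ether can, the fuel sample | the dry ground: the acid flask, the ammonia bottle, the base flask]
7. Warden goes to the dry ground with the fuel sample.  [the marsh camp: the chlorine cylinder, the ether can | the dry ground: the acid flask, the ammonia bottle, the base flask, the fuel sample]
8. Warden goes back to the marsh camp with the ammonia bottle.  [the marsh camp: the ammonia bottle, the chlorine cylinder, the ether can | the dry ground: the acid flask, the base flask, the fuel sample]
9. Warden goes to the dry ground with the ether can.  [the marsh camp: the ammonia bottle, the chlorine cylinder | the dry ground: the acid flask, the base flask, the ether can, the fuel sample]
10. Warden goes back to the marsh camp alone.  [the marsh camp: the ammonia bottle, the chlorine cylinder | the dry ground: the acid flask, the base flask, the ether can, the fuel sample]
11. Warden goes to the dry ground with the chlorine cylinder.  [the marsh camp: the ammonia bottle | the dry ground: the acid flask, the base flask, the chlorine cylinder, the ether can, the fuel sample]
12. Warden goes back to the marsh camp alone.  [the marsh camp: the ammonia bottle | the dry ground: the acid flask, the base flask, the chlorine cylinder, the ether can, the fuel sample]
13. Warden goes to the dry ground with the ammonia bottle.  [the marsh camp: — | the dry ground: the acid flask, the ammonia bottle, the base flask, the chlorine cylinder, the ether can, the fuel sample]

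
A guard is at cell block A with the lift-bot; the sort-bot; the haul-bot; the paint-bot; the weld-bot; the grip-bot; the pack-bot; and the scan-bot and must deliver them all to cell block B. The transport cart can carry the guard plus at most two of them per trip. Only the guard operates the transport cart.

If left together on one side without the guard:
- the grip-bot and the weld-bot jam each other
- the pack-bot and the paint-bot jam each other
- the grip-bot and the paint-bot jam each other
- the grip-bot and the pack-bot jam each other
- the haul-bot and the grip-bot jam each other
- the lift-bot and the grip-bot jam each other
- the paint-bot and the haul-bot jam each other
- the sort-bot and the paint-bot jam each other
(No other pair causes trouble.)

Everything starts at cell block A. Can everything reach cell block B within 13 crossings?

Yes

Yes — this plan uses 13 crossings (≤ 13):
1. Guard goes to cell block B with the grip-bot and the paint-bot.  [cell block A: the haul-bot, the lift-bot, the pack-bot, the scan-bot, the sort-bot, the weld-bot | cell block B: the grip-bot, the paint-bot]
2. Guard goes back to cell block A with the paint-bot.  [cell block A: the haul-bot, the lift-bot, the pack-bot, the paint-bot, the scan-bot, the sort-bot, the weld-bot | cell block B: the grip-bot]
3. Guard goes to cell block B with the lift-bot and the paint-bot.  [cell block A: the haul-bot, the pack-bot, the scan-bot, the sort-bot, the weld-bot | cell block B: the grip-bot, the lift-bot, the paint-bot]
4. Guard goes back to cell block A with the grip-bot.  [cell block A: the grip-bot, the haul-bot, the pack-bot, the scan-bot, the sort-bot, the weld-bot | cell block B: the lift-bot, the paint-bot]
5. Guard goes to cell block B with the grip-bot and the weld-bot.  [cell block A: the haul-bot, the pack-bot, the scan-bot, the sort-bot | cell block B: the grip-bot, the lift-bot, the paint-bot, the weld-bot]
6. Guard goes back to cell block A with the grip-bot.  [cell block A: the grip-bot, the haul-bot, the pack-bot, the scan-bot, the sort-bot | cell block B: the lift-bot, the paint-bot, the weld-bot]
7. Guard goes to cell block B with the haul-bot and the pack-bot.  [cell block A: the grip-bot, the scan-bot, the sort-bot | cell block B: the haul-bot, the lift-bot, the pack-bot, the paint-bot, the weld-bot]
8. Guard goes back to cell block A with the paint-bot.  [cell block A: the grip-bot, the paint-bot, the scan-bot, the sort-bot | cell block B: the haul-bot, the lift-bot, the pack-bot, the weld-bot]
9. Guard goes to cell block B with the paint-bot and the sort-bot.  [cell block A: the grip-bot, the scan-bot | cell block B: the haul-bot, the lift-bot, the pack-bot, the paint-bot, the sort-bot, the weld-bot]
10. Guard goes back to cell block A with the paint-bot.  [cell block A: the grip-bot, the paint-bot, the scan-bot | cell block B: the haul-bot, the lift-bot, the pack-bot, the sort-bot, the weld-bot]
11. Guard goes to cell block B with the paint-bot and the scan-bot.  [cell block A: the grip-bot | cell block B: the haul-bot, the lift-bot, the pack-bot, the paint-bot, the scan-bot, the sort-bot, the weld-bot]
12. Guard goes back to cell block A with the paint-bot.  [cell block A: the grip-bot, the paint-bot | cell block B: the haul-bot, the lift-bot, the pack-bot, the scan-bot, the sort-bot, the weld-bot]
13. Guard goes to cell block B with the grip-bot and the paint-bot.  [cell block A: — | cell block B: the grip-bot, the haul-bot, the lift-bot, the pack-bot, the paint-bot, the scan-bot, the sort-bot, the weld-bot]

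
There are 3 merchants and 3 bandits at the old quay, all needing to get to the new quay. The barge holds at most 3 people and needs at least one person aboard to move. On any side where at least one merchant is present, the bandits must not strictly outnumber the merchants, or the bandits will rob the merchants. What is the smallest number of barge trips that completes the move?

5

Counting alone: each trip to the new quay takes at most 3 across and each return brings at least 1 back, so after t trips out (and t−1 returns) at most 3t − (t−1) of the 6 are across; that first reaches 6 at t = 3, so at least 5 crossings are needed.
The plan below uses exactly 5 crossings, so it is optimal:
1. 2 bandits → the new quay.  (the old quay: 3M 1B; the new quay: 0M 2B)
2. 1 bandit ← the old quay.  (the old quay: 3M 2B; the new quay: 0M 1B)
3. 3 merchants → the new quay.  (the old quay: 0M 2B; the new quay: 3M 1B)
4. 1 bandit ← the old quay.  (the old quay: 0M 3B; the new quay: 3M 0B)
5. 3 bandits → the new quay.  (the old quay: 0M 0B; the new quay: 3M 3B)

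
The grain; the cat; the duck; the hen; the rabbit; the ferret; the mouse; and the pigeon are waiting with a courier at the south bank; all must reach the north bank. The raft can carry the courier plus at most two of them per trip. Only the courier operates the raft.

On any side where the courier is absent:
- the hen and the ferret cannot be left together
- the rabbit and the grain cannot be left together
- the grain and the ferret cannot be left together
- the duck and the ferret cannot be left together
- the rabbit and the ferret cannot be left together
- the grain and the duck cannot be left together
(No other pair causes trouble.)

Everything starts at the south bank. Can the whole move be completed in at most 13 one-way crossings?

Yes

Yes — this plan uses 13 crossings (≤ 13):
1. Courier goes to the north bank with the ferret and the grain.
2. Courier goes back to the south bank with the grain.
3. Courier goes to the north bank with the cat and the grain.
4. Courier goes back to the south bank with the grain.
5. Courier goes to the north bank with the grain and the hen.
6. Courier goes back to the south bank with the ferret.
7. Courier goes to the north bank with the duck and the rabbit.
8. Courier goes back to the south bank with the grain.
9. Courier goes to the north bank with the grain and the mouse.
10. Courier goes back to the south bank with the grain.
11. Courier goes to the north bank with the grain and the pigeon.
12. Courier goes back to the south bank with the grain.
13. Courier goes to the north bank with the ferret and the grain.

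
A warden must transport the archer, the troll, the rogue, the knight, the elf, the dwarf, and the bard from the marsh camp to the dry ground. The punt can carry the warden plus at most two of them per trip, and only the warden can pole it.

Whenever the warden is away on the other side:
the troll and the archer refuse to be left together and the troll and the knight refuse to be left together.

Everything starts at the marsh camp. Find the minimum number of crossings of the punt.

7

Counting alone: the warden can take at most 2 across per trip to the dry ground, so moving all 7 needs at least 4 loaded trips out, with a return between consecutive ones — at least 7 crossings.
The plan below uses exactly 7 crossings, so it is optimal:
1. Warden goes to the dry ground with the troll.  [the marsh camp: the archer, the bard, the dwarf, the elf, the knight, the rogue | the dry ground: the troll]
2. Warden goes back to the marsh camp alone.  [the marsh camp: the archer, the bard, the dwarf, the elf, the knight, the rogue | the dry ground: the troll]
3. Warden goes to the dry ground with the elf and the rogue.  [the marsh camp: the archer, the bard, the dwarf, the knight | the dry ground: the elf, the rogue, the troll]
4. Warden goes back to the marsh camp alone.  [the marsh camp: the archer, the bard, the dwarf, the knight | the dry ground: the elf, the rogue, the troll]
5. Warden goes to the dry ground with the bard and the dwarf.  [the marsh camp: the archer, the knight | the dry ground: the bard, the dwarf, the elf, the rogue, the troll]
6. Warden goes back to the marsh camp alone.  [the marsh camp: the archer, the knight | the dry ground: the bard, the dwarf, the elf, the rogue, the troll]
7. Warden goes to the dry ground with the archer and the knight.  [the marsh camp: — | the dry ground: the archer, the bard, the dwarf, the elf, the knight, the rogue, the troll]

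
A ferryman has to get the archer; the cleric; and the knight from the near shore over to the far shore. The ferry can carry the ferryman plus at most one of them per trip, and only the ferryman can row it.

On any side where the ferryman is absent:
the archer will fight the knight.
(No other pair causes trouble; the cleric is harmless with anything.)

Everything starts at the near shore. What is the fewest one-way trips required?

Counting alone: the ferryman can take at most 1 across per trip to the far shore, so moving all 3 needs at least 3 loaded trips out, with a return between consecutive ones — at least 5 crossings.
The plan below uses exactly 5 crossings, so it is optimal:
1. Ferryman goes to the far shore with the archer.
2. Ferryman goes back to the near shore alone.
3. Ferryman goes to the far shore with the cleric.
4. Ferryman goes back to the near shore alone.
5. Ferryman goes to the far shore with the knight.

5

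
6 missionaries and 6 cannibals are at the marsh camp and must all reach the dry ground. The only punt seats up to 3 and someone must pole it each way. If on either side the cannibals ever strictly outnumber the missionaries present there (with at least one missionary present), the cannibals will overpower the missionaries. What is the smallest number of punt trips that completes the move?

impossible

Following every safe sequence of crossings from the start, the most of the 12 that can be at the dry ground as the punt arrives there on crossings 1, 3, 5 is 3, 5, 6 respectively; the best ever achieved is 6 of 12.
From crossing 7 on, no configuration arises that was not already reachable earlier: only 17 distinct safe configurations (who is on which side, and where the punt is) can ever be reached, none of them has everyone across, and every continuation just revisits them. They are: 0 missionaries + 0 cannibals across (punt back at the start); 0 missionaries + 1 cannibal across (punt there); 0 missionaries + 1 cannibal across (punt back at the start); 0 missionaries + 2 cannibals across (punt there); 0 missionaries + 2 cannibals across (punt back at the start); 0 missionaries + 3 cannibals across (punt there); 0 missionaries + 3 cannibals across (punt back at the start); 0 missionaries + 4 cannibals across (punt there); 0 missionaries + 4 cannibals across (punt back at the start); 0 missionaries + 5 cannibals across (punt there); 0 missionaries + 5 cannibals across (punt back at the start); 0 missionaries + 6 cannibals across (punt there); 1 missionary + 1 cannibal across (punt there); 1 missionary + 1 cannibal across (punt back at the start); 2 missionaries + 2 cannibals across (punt there); 2 missionaries + 2 cannibals across (punt back at the start); 3 missionaries + 3 cannibals across (punt there). So no valid plan exists.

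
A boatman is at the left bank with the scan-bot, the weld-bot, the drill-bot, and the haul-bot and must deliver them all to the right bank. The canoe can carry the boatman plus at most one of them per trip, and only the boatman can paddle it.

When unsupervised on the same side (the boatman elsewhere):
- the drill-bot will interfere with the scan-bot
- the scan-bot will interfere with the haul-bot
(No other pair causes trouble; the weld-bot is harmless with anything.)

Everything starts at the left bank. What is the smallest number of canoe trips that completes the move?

9

Counting alone: the boatman can take at most 1 across per trip to the right bank, so moving all 4 needs at least 4 loaded trips out, with a return between consecutive ones — at least 7 crossings.
The safety rule pushes this higher. Following every safe sequence of crossings, the most of the 4 that can be at the right bank as the canoe arrives there on crossing 7 is 3 — never all 4.
So no plan with fewer than 9 crossings exists, and this one achieves 9:
1. Boatman goes to the right bank with the scan-bot.
2. Boatman goes back to the left bank alone.
3. Boatman goes to the right bank with the weld-bot.
4. Boatman goes back to the left bank alone.
5. Boatman goes to the right bank with the drill-bot.
6. Boatman goes back to the left bank with the scan-bot.
7. Boatman goes to the right bank with the haul-bot.
8. Boatman goes back to the left bank alone.
9. Boatman goes to the right bank with the scan-bot.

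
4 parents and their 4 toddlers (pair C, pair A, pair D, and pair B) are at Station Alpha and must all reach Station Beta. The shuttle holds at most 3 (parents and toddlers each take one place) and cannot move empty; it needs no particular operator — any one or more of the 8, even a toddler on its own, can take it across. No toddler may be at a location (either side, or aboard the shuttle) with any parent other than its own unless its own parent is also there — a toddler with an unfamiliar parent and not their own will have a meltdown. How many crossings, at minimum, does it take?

9

Counting alone: each trip to Station Beta takes at most 3 across and each return brings at least 1 back, so after t trips out (and t−1 returns) at most 3t − (t−1) of the 8 are across; that first reaches 8 at t = 4, so at least 7 crossings are needed.
The safety rule pushes this higher. Following every safe sequence of crossings, the most of the 8 that can be at Station Beta as the shuttle arrives there on crossing 7 is 7 — never all 8.
So no plan with fewer than 9 crossings exists, and this one achieves 9:
1. parent C and toddler C cross → Station Beta.
2. parent C crosses ← Station Alpha.
3. parent A, parent C, and toddler A cross → Station Beta.
4. parent C and toddler C cross ← Station Alpha.
5. parent B, parent C, and parent D cross → Station Beta.
6. toddler A crosses ← Station Alpha.
7. toddler A and toddler C cross → Station Beta.
8. toddler C crosses ← Station Alpha.
9. toddler B, toddler C, and toddler D cross → Station Beta.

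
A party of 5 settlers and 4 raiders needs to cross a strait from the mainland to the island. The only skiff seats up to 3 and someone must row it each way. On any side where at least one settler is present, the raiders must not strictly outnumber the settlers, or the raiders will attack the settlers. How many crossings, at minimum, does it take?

Counting alone: each trip to the island takes at most 3 across and each return brings at least 1 back, so after t trips out (and t−1 returns) at most 3t − (t−1) of the 9 are across; that first reaches 9 at t = 4, so at least 7 crossings are needed.
The plan below uses exactly 7 crossings, so it is optimal:
1. 3 raiders → the island.  (the mainland: 5S 1R; the island: 0S 3R)
2. 1 raider ← the mainland.  (the mainland: 5S 2R; the island: 0S 2R)
3. 3 settlers → the island.  (the mainland: 2S 2R; the island: 3S 2R)
4. 1 settler ← the mainland.  (the mainland: 3S 2R; the island: 2S 2R)
5. 2 settlers and 1 raider → the island.  (the mainland: 1S 1R; the island: 4S 3R)
6. 1 settler ← the mainland.  (the mainland: 2S 1R; the island: 3S 3R)
7. 2 settlers and 1 raider → the island.  (the mainland: 0S 0R; the island: 5S 4R)

7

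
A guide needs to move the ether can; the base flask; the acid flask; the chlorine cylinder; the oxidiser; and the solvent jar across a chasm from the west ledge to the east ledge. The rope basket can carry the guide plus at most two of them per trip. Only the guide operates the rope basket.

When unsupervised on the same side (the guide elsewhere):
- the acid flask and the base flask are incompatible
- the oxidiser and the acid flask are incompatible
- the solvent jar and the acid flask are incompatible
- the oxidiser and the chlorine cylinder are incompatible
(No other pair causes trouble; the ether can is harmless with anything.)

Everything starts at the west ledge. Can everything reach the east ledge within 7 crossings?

Yes

Yes — this plan uses 7 crossings (≤ 7):
1. Guide goes to the east ledge with the acid flask and the chlorine cylinder.
2. Guide goes back to the west ledge alone.
3. Guide goes to the east ledge with the ether can.
4. Guide goes back to the west ledge alone.
5. Guide goes to the east ledge with the base flask and the solvent jar.
6. Guide goes back to the west ledge with the acid flask.
7. Guide goes to the east ledge with the acid flask and the oxidiser.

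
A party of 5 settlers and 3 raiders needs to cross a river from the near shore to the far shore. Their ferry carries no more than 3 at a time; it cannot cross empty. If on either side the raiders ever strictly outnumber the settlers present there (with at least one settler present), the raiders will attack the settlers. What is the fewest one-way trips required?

7

Counting alone: each trip to the far shore takes at most 3 across and each return brings at least 1 back, so after t trips out (and t−1 returns) at most 3t − (t−1) of the 8 are across; that first reaches 8 at t = 4, so at least 7 crossings are needed.
The plan below uses exactly 7 crossings, so it is optimal:
1. 2 raiders → the far shore.  (the near shore: 5S 1R; the far shore: 0S 2R)
2. 1 raider ← the near shore.  (the near shore: 5S 2R; the far shore: 0S 1R)
3. 2 settlers and 1 raider → the far shore.  (the near shore: 3S 1R; the far shore: 2S 2R)
4. 1 raider ← the near shore.  (the near shore: 3S 2R; the far shore: 2S 1R)
5. 1 settler and 2 raiders → the far shore.  (the near shore: 2S 0R; the far shore: 3S 3R)
6. 1 raider ← the near shore.  (the near shore: 2S 1R; the far shore: 3S 2R)
7. 2 settlers and 1 raider → the far shore.  (the near shore: 0S 0R; the far shore: 5S 3R)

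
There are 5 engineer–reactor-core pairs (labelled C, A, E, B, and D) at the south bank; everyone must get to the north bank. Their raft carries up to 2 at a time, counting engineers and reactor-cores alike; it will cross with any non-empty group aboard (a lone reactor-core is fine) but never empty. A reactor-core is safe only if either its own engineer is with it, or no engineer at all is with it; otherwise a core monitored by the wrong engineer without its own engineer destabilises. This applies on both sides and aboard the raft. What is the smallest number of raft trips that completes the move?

impossible

Following every safe sequence of crossings from the start, the most of the 10 that can be at the north bank as the raft arrives there on crossings 1, 3, 5, 7 is 2, 3, 4, 5 respectively; the best ever achieved is 5 of 10.
From crossing 9 on, no configuration arises that was not already reachable earlier: only 82 distinct safe configurations (who is on which side, and where the raft is) can ever be reached, none of them has everyone across, and every continuation just revisits them. So no valid plan exists.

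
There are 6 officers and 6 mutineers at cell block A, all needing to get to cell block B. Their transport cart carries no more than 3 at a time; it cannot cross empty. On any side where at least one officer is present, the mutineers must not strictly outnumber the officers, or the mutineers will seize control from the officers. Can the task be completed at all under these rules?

Following every safe sequence of crossings from the start, the most of the 12 that can be at cell block B as the transport cart arrives there on crossings 1, 3, 5 is 3, 5, 6 respectively; the best ever achieved is 6 of 12.
From crossing 7 on, no configuration arises that was not already reachable earlier: only 17 distinct safe configurations (who is on which side, and where the transport cart is) can ever be reached, none of them has everyone across, and every continuation just revisits them. They are: 0 officers + 0 mutineers across (transport cart back at the start); 0 officers + 1 mutineer across (transport cart there); 0 officers + 1 mutineer across (transport cart back at the start); 0 officers + 2 mutineers across (transport cart there); 0 officers + 2 mutineers across (transport cart back at the start); 0 officers + 3 mutineers across (transport cart there); 0 officers + 3 mutineers across (transport cart back at the start); 0 officers + 4 mutineers across (transport cart there); 0 officers + 4 mutineers across (transport cart back at the start); 0 officers + 5 mutineers across (transport cart there); 0 officers + 5 mutineers across (transport cart back at the start); 0 officers + 6 mutineers across (transport cart there); 1 officer + 1 mutineer across (transport cart there); 1 officer + 1 mutineer across (transport cart back at the start); 2 officers + 2 mutineers across (transport cart there); 2 officers + 2 mutineers across (transport cart back at the start); 3 officers + 3 mutineers across (transport cart there). So no valid plan exists.

No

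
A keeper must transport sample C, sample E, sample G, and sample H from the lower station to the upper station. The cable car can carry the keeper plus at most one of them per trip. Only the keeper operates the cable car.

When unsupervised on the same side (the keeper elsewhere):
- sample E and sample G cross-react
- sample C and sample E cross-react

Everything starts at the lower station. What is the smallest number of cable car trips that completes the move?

Counting alone: the keeper can take at most 1 across per trip to the upper station, so moving all 4 needs at least 4 loaded trips out, with a return between consecutive ones — at least 7 crossings.
The safety rule pushes this higher. Following every safe sequence of crossings, the most of the 4 that can be at the upper station as the cable car arrives there on crossing 7 is 3 — never all 4.
So no plan with fewer than 9 crossings exists, and this one achieves 9:
1. Keeper goes to the upper station with sample E.
2. Keeper goes back to the lower station alone.
3. Keeper goes to the upper station with sample C.
4. Keeper goes back to the lower station with sample E.
5. Keeper goes to the upper station with sample G.
6. Keeper goes back to the lower station alone.
7. Keeper goes to the upper station with sample H.
8. Keeper goes back to the lower station alone.
9. Keeper goes to the upper station with sample E.

9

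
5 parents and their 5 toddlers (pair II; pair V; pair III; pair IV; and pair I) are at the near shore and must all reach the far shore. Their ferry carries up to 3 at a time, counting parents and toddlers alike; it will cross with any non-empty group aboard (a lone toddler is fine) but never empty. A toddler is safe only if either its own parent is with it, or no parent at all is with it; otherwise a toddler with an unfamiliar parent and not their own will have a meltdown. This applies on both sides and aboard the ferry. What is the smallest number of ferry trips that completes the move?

11

Counting alone: each trip to the far shore takes at most 3 across and each return brings at least 1 back, so after t trips out (and t−1 returns) at most 3t − (t−1) of the 10 are across; that first reaches 10 at t = 5, so at least 9 crossings are needed.
The safety rule pushes this higher. Following every safe sequence of crossings, the most of the 10 that can be at the far shore as the ferry arrives there on crossing 9 is 9 — never all 10.
So no plan with fewer than 11 crossings exists, and this one achieves 11:
1. parent II and toddler II cross → the far shore.
2. parent II crosses ← the near shore.
3. toddler III, toddler IV, and toddler V cross → the far shore.
4. toddler II crosses ← the near shore.
5. parent III, parent IV, and parent V cross → the far shore.
6. parent V and toddler V cross ← the near shore.
7. parent I, parent II, and parent V cross → the far shore.
8. toddler III crosses ← the near shore.
9. toddler II and toddler V cross → the far shore.
10. toddler II crosses ← the near shore.
11. toddler I, toddler II, and toddler III cross → the far shore.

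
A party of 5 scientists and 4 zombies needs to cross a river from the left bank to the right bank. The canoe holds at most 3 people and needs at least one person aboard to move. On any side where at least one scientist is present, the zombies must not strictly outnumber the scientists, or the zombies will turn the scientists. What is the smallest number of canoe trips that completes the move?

7

Counting alone: each trip to the right bank takes at most 3 across and each return brings at least 1 back, so after t trips out (and t−1 returns) at most 3t − (t−1) of the 9 are across; that first reaches 9 at t = 4, so at least 7 crossings are needed.
The plan below uses exactly 7 crossings, so it is optimal:
1. 3 zombies → the right bank.  (the left bank: 5S 1Z; the right bank: 0S 3Z)
2. 1 zombie ← the left bank.  (the left bank: 5S 2Z; the right bank: 0S 2Z)
3. 3 scientists → the right bank.  (the left bank: 2S 2Z; the right bank: 3S 2Z)
4. 1 scientist ← the left bank.  (the left bank: 3S 2Z; the right bank: 2S 2Z)
5. 2 scientists and 1 zombie → the right bank.  (the left bank: 1S 1Z; the right bank: 4S 3Z)
6. 1 scientist ← the left bank.  (the left bank: 2S 1Z; the right bank: 3S 3Z)
7. 2 scientists and 1 zombie → the right bank.  (the left bank: 0S 0Z; the right bank: 5S 4Z)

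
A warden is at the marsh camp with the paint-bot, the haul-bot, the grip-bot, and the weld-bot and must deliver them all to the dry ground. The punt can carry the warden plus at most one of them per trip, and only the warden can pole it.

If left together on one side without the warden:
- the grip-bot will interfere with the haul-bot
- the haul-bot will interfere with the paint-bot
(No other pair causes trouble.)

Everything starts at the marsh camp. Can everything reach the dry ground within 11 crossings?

Yes

Yes — this plan uses 9 crossings (≤ 11):
1. Warden goes to the dry ground with the haul-bot.  [the marsh camp: the grip-bot, the paint-bot, the weld-bot | the dry ground: the haul-bot]
2. Warden goes back to the marsh camp alone.  [the marsh camp: the grip-bot, the paint-bot, the weld-bot | the dry ground: the haul-bot]
3. Warden goes to the dry ground with the paint-bot.  [the marsh camp: the grip-bot, the weld-bot | the dry ground: the haul-bot, the paint-bot]
4. Warden goes back to the marsh camp with the haul-bot.  [the marsh camp: the grip-bot, the haul-bot, the weld-bot | the dry ground: the paint-bot]
5. Warden goes to the dry ground with the grip-bot.  [the marsh camp: the haul-bot, the weld-bot | the dry ground: the grip-bot, the paint-bot]
6. Warden goes back to the marsh camp alone.  [the marsh camp: the haul-bot, the weld-bot | the dry ground: the grip-bot, the paint-bot]
7. Warden goes to the dry ground with the weld-bot.  [the marsh camp: the haul-bot | the dry ground: the grip-bot, the paint-bot, the weld-bot]
8. Warden goes back to the marsh camp alone.  [the marsh camp: the haul-bot | the dry ground: the grip-bot, the paint-bot, the weld-bot]
9. Warden goes to the dry ground with the haul-bot.  [the marsh camp: — | the dry ground: the grip-bot, the haul-bot, the paint-bot, the weld-bot]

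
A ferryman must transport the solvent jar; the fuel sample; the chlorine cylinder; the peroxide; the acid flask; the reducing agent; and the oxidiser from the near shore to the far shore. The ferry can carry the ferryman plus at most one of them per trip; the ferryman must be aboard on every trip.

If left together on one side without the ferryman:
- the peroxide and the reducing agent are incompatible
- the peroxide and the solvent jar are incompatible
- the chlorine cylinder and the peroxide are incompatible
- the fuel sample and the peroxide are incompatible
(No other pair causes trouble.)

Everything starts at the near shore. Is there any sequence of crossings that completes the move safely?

No

Following every safe sequence of crossings from the start, the most of the 7 that can be at the far shore as the ferry arrives there on crossings 1, 3, 5, 7 is 1, 2, 3, 4 respectively; the best ever achieved is 4 of 7.
From crossing 9 on, no configuration arises that was not already reachable earlier: only 44 distinct safe configurations (who is on which side, and where the ferry is) can ever be reached, none of them has everyone across, and every continuation just revisits them. So no valid plan exists.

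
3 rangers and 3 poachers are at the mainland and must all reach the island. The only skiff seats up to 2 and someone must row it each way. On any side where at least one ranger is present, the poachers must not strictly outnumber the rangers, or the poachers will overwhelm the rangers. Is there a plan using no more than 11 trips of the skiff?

Yes — this plan uses 11 crossings (≤ 11):
1. 2 poachers → the island.  (the mainland: 3R 1P; the island: 0R 2P)
2. 1 poacher ← the mainland.  (the mainland: 3R 2P; the island: 0R 1P)
3. 2 poachers → the island.  (the mainland: 3R 0P; the island: 0R 3P)
4. 1 poacher ← the mainland.  (the mainland: 3R 1P; the island: 0R 2P)
5. 2 rangers → the island.  (the mainland: 1R 1P; the island: 2R 2P)
6. 1 ranger and 1 poacher ← the mainland.  (the mainland: 2R 2P; the island: 1R 1P)
7. 2 rangers → the island.  (the mainland: 0R 2P; the island: 3R 1P)
8. 1 poacher ← the mainland.  (the mainland: 0R 3P; the island: 3R 0P)
9. 2 poachers → the island.  (the mainland: 0R 1P; the island: 3R 2P)
10. 1 poacher ← the mainland.  (the mainland: 0R 2P; the island: 3R 1P)
11. 2 poachers → the island.  (the mainland: 0R 0P; the island: 3R 3P)

Yes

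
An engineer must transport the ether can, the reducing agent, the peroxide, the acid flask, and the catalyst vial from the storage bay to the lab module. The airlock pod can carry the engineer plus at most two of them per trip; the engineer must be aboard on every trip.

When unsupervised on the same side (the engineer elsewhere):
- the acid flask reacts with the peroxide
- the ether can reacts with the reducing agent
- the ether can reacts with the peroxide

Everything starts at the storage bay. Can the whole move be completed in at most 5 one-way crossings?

Yes

Yes — this plan uses 5 crossings (≤ 5):
1. Engineer goes to the lab module with the ether can and the peroxide.
2. Engineer goes back to the storage bay with the ether can.
3. Engineer goes to the lab module with the catalyst vial and the reducing agent.
4. Engineer goes back to the storage bay alone.
5. Engineer goes to the lab module with the acid flask and the ether can.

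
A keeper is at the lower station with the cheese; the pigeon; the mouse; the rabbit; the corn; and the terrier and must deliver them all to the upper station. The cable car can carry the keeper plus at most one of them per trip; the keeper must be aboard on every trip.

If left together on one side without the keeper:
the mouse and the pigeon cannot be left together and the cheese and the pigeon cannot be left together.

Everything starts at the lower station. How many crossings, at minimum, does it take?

13

Counting alone: the keeper can take at most 1 across per trip to the upper station, so moving all 6 needs at least 6 loaded trips out, with a return between consecutive ones — at least 11 crossings.
The safety rule pushes this higher. Following every safe sequence of crossings, the most of the 6 that can be at the upper station as the cable car arrives there on crossing 11 is 5 — never all 6.
So no plan with fewer than 13 crossings exists, and this one achieves 13:
1. Keeper goes to the upper station with the pigeon.  [the lower station: the cheese, the corn, the mouse, the rabbit, the terrier | the upper station: the pigeon]
2. Keeper goes back to the lower station alone.  [the lower station: the cheese, the corn, the mouse, the rabbit, the terrier | the upper station: the pigeon]
3. Keeper goes to the upper station with the cheese.  [the lower station: the corn, the mouse, the rabbit, the terrier | the upper station: the cheese, the pigeon]
4. Keeper goes back to the lower station with the pigeon.  [the lower station: the corn, the mouse, the pigeon, the rabbit, the terrier | the upper station: the cheese]
5. Keeper goes to the upper station with the mouse.  [the lower station: the corn, the pigeon, the rabbit, the terrier | the upper station: the cheese, the mouse]
6. Keeper goes back to the lower station alone.  [the lower station: the corn, the pigeon, the rabbit, the terrier | the upper station: the cheese, the mouse]
7. Keeper goes to the upper station with the rabbit.  [the lower station: the corn, the pigeon, the terrier | the upper station: the cheese, the mouse, the rabbit]
8. Keeper goes back to the lower station alone.  [the lower station: the corn, the pigeon, the terrier | the upper station: the cheese, the mouse, the rabbit]
9. Keeper goes to the upper station with the corn.  [the lower station: the pigeon, the terrier | the upper station: the cheese, the corn, the mouse, the rabbit]
10. Keeper goes back to the lower station alone.  [the lower station: the pigeon, the terrier | the upper station: the cheese, the corn, the mouse, the rabbit]
11. Keeper goes to the upper station with the terrier.  [the lower station: the pigeon | the upper station: the cheese, the corn, the mouse, the rabbit, the terrier]
12. Keeper goes back to the lower station alone.  [the lower station: the pigeon | the upper station: the cheese, the corn, the mouse, the rabbit, the terrier]
13. Keeper goes to the upper station with the pigeon.  [the lower station: — | the upper station: the cheese, the corn, the mouse, the pigeon, the rabbit, the terrier]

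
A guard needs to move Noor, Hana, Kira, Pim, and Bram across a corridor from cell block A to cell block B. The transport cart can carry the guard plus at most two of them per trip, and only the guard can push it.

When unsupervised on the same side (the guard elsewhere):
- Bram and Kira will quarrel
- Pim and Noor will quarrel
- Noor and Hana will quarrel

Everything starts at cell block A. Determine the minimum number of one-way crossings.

5

Counting alone: the guard can take at most 2 across per trip to cell block B, so moving all 5 needs at least 3 loaded trips out, with a return between consecutive ones — at least 5 crossings.
The plan below uses exactly 5 crossings, so it is optimal:
1. Guard goes to cell block B with Kira and Noor.  [cell block A: Bram, Hana, Pim | cell block B: Kira, Noor]
2. Guard goes back to cell block A alone.  [cell block A: Bram, Hana, Pim | cell block B: Kira, Noor]
3. Guard goes to cell block B with Hana and Pim.  [cell block A: Bram | cell block B: Hana, Kira, Noor, Pim]
4. Guard goes back to cell block A with Noor.  [cell block A: Bram, Noor | cell block B: Hana, Kira, Pim]
5. Guard goes to cell block B with Bram and Noor.  [cell block A: — | cell block B: Bram, Hana, Kira, Noor, Pim]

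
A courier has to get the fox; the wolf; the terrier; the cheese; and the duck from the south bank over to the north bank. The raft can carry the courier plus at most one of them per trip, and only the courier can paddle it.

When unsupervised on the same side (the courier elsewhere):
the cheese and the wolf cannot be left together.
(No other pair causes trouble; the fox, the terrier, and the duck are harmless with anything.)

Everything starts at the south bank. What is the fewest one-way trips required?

Counting alone: the courier can take at most 1 across per trip to the north bank, so moving all 5 needs at least 5 loaded trips out, with a return between consecutive ones — at least 9 crossings.
The plan below uses exactly 9 crossings, so it is optimal:
1. Courier goes to the north bank with the wolf.  [the south bank: the cheese, the duck, the fox, the terrier | the north bank: the wolf]
2. Courier goes back to the south bank alone.  [the south bank: the cheese, the duck, the fox, the terrier | the north bank: the wolf]
3. Courier goes to the north bank with the fox.  [the south bank: the cheese, the duck, the terrier | the north bank: the fox, the wolf]
4. Courier goes back to the south bank alone.  [the south bank: the cheese, the duck, the terrier | the north bank: the fox, the wolf]
5. Courier goes to the north bank with the terrier.  [the south bank: the cheese, the duck | the north bank: the fox, the terrier, the wolf]
6. Courier goes back to the south bank alone.  [the south bank: the cheese, the duck | the north bank: the fox, the terrier, the wolf]
7. Courier goes to the north bank with the duck.  [the south bank: the cheese | the north bank: the duck, the fox, the terrier, the wolf]
8. Courier goes back to the south bank alone.  [the south bank: the cheese | the north bank: the duck, the fox, the terrier, the wolf]
9. Courier goes to the north bank with the cheese.  [the south bank: — | the north bank: the cheese, the duck, the fox, the terrier, the wolf]

9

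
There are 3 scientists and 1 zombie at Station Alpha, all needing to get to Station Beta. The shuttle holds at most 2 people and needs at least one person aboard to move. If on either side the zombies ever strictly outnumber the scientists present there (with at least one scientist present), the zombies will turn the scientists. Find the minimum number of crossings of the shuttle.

Counting alone: each trip to Station Beta takes at most 2 across and each return brings at least 1 back, so after t trips out (and t−1 returns) at most 2t − (t−1) of the 4 are across; that first reaches 4 at t = 3, so at least 5 crossings are needed.
The plan below uses exactly 5 crossings, so it is optimal:
1. 1 scientist and 1 zombie → Station Beta.  (Station Alpha: 2S 0Z; Station Beta: 1S 1Z)
2. 1 zombie ← Station Alpha.  (Station Alpha: 2S 1Z; Station Beta: 1S 0Z)
3. 1 scientist and 1 zombie → Station Beta.  (Station Alpha: 1S 0Z; Station Beta: 2S 1Z)
4. 1 zombie ← Station Alpha.  (Station Alpha: 1S 1Z; Station Beta: 2S 0Z)
5. 1 scientist and 1 zombie → Station Beta.  (Station Alpha: 0S 0Z; Station Beta: 3S 1Z)

5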